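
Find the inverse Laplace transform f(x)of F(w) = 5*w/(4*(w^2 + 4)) 5*cos(2*x)/4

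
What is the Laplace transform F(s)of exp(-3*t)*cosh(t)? (s + 3)/((s + 3)^2-1)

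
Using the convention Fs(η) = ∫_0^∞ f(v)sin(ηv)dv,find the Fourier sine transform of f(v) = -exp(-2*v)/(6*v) -atan(η/2)/6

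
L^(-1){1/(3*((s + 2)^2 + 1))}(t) exp(-2*t)*sin(t)/3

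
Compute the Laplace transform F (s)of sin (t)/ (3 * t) atan (1/s)/3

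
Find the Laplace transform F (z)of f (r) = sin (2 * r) 2/ (z^2+4)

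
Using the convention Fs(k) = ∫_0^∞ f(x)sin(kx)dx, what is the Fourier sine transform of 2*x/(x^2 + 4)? pi*exp(-2*k)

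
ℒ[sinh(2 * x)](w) 2/(w^2 - 4)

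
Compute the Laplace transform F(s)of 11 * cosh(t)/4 11 * s/(4 * (s^2 - 1))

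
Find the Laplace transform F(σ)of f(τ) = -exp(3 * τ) -1/(σ - 3)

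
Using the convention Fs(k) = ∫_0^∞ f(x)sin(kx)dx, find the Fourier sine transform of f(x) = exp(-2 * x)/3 k/(3 * (k^2+4))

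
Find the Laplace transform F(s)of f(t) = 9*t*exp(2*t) 9/(s - 2)^2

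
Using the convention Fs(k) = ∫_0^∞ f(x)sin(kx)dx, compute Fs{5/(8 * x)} 5 * pi/16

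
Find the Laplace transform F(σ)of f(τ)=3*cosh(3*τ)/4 3*σ/(4*(σ^2 - 9))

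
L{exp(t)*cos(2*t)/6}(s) (s - 1)/(6*((s - 1)^2 + 4))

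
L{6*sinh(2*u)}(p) 12/(p^2 - 4)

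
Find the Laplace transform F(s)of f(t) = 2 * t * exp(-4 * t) 2/(s + 4)^2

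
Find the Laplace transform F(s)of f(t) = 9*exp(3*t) 9/(s - 3)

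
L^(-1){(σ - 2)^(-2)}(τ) τ * exp(2 * τ)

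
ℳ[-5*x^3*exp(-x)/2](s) -5*gamma(s + 3)/2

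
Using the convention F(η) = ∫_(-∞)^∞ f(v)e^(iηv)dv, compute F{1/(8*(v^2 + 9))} pi*exp(-3*Abs(η))/24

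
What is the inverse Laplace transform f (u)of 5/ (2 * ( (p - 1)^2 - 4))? 5 * exp (u) * sinh (2 * u)/4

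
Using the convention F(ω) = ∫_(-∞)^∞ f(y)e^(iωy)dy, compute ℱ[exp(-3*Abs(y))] 6/(ω^2+9)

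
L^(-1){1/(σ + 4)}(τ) exp(-4*τ)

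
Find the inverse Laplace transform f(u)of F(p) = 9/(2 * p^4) 3 * u^3/4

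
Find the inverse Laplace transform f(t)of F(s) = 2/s 2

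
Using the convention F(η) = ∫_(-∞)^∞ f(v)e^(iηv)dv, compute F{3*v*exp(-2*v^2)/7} 3*sqrt(2)*I*sqrt(pi)*η*exp(-η^2/8)/56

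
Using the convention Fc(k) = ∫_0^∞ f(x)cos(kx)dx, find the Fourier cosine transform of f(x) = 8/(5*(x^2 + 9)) 4*pi*exp(-3*k)/15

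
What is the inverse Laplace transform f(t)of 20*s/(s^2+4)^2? 5*t*sin(2*t)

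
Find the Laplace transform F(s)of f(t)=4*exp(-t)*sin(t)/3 4/(3*((s + 1)^2 + 1))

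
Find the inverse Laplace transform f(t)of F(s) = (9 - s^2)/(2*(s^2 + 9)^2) -t*cos(3*t)/2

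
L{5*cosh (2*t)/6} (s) 5*s/ (6*(s^2 - 4))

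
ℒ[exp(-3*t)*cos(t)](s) (s + 3) /((s + 3) ^2 + 1) 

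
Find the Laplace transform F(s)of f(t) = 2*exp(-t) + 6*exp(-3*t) 6/(s + 3) + 2/(s + 1)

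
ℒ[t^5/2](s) 60/s^6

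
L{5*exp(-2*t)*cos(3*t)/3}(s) 5*(s+2)/(3*((s+2)^2+9))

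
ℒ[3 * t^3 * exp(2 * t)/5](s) 18/(5 * (s - 2)^4)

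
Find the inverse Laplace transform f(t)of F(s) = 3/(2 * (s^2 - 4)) 3 * sinh(2 * t)/4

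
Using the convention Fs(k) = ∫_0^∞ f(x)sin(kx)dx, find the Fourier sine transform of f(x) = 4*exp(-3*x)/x 4*atan(k/3)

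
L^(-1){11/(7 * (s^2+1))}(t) 11 * sin(t)/7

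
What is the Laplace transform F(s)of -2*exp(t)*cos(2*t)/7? 2*(1 - s)/(7*((s - 1)^2 + 4))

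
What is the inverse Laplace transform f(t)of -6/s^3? -3*t^2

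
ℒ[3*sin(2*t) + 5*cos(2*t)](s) 5*s/(s^2 + 4) + 6/(s^2 + 4)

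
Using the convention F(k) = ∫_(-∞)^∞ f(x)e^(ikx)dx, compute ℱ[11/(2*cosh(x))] 11*pi/(2*cosh(pi*k/2))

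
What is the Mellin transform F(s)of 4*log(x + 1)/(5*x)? -4*pi*csc(pi*s)/(5*s - 5)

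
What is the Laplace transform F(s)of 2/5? 2/(5 * s)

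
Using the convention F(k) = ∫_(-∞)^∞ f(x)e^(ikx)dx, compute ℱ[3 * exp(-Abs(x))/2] 3/(k^2 + 1)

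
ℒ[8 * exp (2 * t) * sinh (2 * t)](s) 16/ (s * (s - 4))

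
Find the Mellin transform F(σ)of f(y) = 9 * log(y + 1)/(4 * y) -9 * pi * csc(pi * σ)/(4 * σ - 4)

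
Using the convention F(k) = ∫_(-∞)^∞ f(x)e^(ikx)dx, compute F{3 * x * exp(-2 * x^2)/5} 3 * sqrt(2) * I * sqrt(pi) * k * exp(-k^2/8)/40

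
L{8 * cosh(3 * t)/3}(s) 8 * s/(3 * (s^2 - 9))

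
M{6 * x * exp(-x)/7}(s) 6 * gamma(s + 1)/7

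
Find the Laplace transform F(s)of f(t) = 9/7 9/(7*s)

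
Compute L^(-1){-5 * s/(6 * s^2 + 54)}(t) -5 * cos(3 * t)/6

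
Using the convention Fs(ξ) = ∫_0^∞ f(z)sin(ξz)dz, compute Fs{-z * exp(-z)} -2 * ξ/(ξ^2 + 1)^2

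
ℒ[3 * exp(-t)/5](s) 3/(5 * (s + 1))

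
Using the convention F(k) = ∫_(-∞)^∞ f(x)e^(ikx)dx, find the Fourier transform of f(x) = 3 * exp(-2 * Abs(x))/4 3/(k^2 + 4)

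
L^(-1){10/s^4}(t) 5 * t^3/3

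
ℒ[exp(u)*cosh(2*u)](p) (p - 1)/((p - 1)^2 - 4)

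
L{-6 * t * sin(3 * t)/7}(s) -36 * s/(7 * (s^2 + 9)^2)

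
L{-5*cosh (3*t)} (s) -5*s/ (s^2-9)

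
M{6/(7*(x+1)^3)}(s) 3*pi*(s - 2)*(s - 1)/(7*sin(pi*s))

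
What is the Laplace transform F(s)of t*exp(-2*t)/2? 1/(2*(s+2)^2)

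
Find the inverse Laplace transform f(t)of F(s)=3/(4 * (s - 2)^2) 3 * t * exp(2 * t)/4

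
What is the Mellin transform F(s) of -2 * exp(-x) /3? -2 * gamma(s) /3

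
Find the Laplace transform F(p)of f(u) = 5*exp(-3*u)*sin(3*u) 15/((p+3)^2+9)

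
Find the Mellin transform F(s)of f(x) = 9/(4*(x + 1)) 9*pi*csc(pi*s)/4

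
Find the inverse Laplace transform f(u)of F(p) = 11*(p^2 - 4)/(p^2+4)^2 11*u*cos(2*u)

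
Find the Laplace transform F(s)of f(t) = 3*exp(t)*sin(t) 3/((s - 1)^2+1)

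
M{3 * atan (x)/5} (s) -3 * pi * sec (pi * s/2)/ (10 * s)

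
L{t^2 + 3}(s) 3/s + 2/s^3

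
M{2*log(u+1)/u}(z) -2*pi*csc(pi*z)/(z - 1)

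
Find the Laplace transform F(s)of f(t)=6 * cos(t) 6 * s/(s^2 + 1)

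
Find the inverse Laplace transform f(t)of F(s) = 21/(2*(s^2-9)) 7*sinh(3*t)/2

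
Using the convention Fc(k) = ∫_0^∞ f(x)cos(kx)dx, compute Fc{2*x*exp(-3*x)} 2*(9 - k^2)/(k^2 + 9)^2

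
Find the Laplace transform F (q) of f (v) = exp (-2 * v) 1/ (q + 2) 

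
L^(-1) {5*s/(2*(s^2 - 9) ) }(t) 5*cosh(3*t) /2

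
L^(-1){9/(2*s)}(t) 9/2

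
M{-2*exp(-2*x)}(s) -2^(1 - s)*gamma(s)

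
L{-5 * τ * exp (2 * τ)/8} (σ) -5/ (8 * (σ - 2)^2)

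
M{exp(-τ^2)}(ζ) gamma(ζ/2)/2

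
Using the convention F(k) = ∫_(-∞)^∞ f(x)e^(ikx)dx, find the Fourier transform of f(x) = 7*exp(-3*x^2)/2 7*sqrt(3)*sqrt(pi)*exp(-k^2/12)/6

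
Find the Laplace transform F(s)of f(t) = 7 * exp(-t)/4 7/(4 * (s+1))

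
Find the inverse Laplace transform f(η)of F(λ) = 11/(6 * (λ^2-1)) 11 * sinh(η)/6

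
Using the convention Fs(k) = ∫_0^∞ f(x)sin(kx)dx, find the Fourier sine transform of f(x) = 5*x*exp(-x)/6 5*k/(3*(k^2 + 1)^2)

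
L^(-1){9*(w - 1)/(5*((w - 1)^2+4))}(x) 9*exp(x)*cos(2*x)/5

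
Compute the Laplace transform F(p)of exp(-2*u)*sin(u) 1/((p + 2)^2 + 1)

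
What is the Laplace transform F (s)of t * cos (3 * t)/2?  (s^2 - 9)/ (2 * (s^2+9)^2)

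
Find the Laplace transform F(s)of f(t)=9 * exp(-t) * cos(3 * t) 9 * (s + 1)/((s + 1)^2 + 9)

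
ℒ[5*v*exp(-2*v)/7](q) 5/(7*(q + 2)^2)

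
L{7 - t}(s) 7/s - 1/s^2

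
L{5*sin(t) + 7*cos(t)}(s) 7*s/(s^2 + 1) + 5/(s^2 + 1)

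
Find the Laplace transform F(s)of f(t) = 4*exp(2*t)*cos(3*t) 4*(s - 2)/((s - 2)^2 + 9)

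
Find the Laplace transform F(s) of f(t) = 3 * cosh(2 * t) 3 * s/(s^2-4) 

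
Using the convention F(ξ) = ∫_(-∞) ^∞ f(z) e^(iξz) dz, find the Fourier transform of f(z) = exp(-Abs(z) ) 2/(ξ^2+1) 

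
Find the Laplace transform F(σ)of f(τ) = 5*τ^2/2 5/σ^3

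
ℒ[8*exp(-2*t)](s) 8/(s+2)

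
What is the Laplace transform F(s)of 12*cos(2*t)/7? 12*s/(7*(s^2 + 4))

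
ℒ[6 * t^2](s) 12/s^3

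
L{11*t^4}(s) 264/s^5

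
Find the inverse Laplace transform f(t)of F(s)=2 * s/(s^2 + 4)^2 t * sin(2 * t)/2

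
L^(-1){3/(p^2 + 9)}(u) sin(3*u)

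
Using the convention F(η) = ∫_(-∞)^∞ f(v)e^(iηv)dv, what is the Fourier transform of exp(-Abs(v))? 2/(η^2 + 1)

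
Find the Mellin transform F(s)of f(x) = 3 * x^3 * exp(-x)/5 3 * gamma(s + 3)/5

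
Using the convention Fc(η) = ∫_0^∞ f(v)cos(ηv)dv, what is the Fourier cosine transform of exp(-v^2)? sqrt(pi) * exp(-η^2/4)/2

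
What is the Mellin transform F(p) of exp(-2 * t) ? gamma(p) /2^p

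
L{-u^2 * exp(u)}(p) -2/(p - 1)^3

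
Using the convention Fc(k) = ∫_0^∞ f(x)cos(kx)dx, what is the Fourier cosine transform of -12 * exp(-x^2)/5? -6 * sqrt(pi) * exp(-k^2/4)/5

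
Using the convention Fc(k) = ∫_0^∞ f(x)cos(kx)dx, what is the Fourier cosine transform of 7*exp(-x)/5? 7/(5*(k^2 + 1))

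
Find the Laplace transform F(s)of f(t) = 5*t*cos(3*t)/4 5*(s^2-9)/(4*(s^2 + 9)^2)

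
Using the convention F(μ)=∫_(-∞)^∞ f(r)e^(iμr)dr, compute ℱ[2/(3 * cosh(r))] 2 * pi/(3 * cosh(pi * μ/2))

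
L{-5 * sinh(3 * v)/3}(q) -5/(q^2 - 9)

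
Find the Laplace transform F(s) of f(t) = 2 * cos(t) 2 * s/(s^2+1) 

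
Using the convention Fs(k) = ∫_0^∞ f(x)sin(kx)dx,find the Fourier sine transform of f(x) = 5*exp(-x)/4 5*k/(4*(k^2+1))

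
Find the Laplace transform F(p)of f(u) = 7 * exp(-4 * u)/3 7/(3 * (p + 4))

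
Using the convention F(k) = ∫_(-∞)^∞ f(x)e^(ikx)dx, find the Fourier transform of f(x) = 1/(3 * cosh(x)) pi/(3 * cosh(pi * k/2))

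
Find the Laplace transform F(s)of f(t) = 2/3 2/(3*s)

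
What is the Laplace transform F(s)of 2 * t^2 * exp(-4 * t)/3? 4/(3 * (s + 4)^3)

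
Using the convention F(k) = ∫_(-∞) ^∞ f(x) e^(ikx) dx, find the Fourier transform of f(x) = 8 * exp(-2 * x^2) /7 4 * sqrt(2) * sqrt(pi) * exp(-k^2/8) /7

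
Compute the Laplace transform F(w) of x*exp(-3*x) (w+3) ^(-2) 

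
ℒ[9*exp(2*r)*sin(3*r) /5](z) 27/(5*((z - 2) ^2+9) ) 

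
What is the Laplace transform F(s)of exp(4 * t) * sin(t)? 1/((s - 4)^2 + 1)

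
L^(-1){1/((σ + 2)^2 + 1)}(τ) exp(-2 * τ) * sin(τ)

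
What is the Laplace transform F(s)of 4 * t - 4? 4/s^2 - 4/s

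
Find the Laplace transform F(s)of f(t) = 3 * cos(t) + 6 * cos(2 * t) 6 * s/(s^2 + 4) + 3 * s/(s^2 + 1)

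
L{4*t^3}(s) 24/s^4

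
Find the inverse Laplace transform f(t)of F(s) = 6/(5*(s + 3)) 6*exp(-3*t)/5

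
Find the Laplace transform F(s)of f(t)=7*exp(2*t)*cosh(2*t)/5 7*(s - 2)/(5*s*(s - 4))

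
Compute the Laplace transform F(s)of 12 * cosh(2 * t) 12 * s/(s^2 - 4)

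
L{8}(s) 8/s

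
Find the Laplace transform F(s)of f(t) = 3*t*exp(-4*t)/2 3/(2*(s + 4)^2)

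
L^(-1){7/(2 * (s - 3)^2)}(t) 7 * t * exp(3 * t)/2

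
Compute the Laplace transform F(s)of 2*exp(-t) 2/(s+1)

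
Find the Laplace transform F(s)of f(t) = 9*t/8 9/(8*s^2)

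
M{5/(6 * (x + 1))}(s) 5 * pi * csc(pi * s)/6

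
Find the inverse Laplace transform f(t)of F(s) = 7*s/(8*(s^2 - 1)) 7*cosh(t)/8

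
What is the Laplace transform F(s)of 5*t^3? 30/s^4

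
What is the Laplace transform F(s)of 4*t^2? 8/s^3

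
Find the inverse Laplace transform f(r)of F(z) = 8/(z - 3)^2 8 * r * exp(3 * r)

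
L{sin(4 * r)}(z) 4/(z^2 + 16)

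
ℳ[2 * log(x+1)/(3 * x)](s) -2 * pi * csc(pi * s)/(3 * s - 3)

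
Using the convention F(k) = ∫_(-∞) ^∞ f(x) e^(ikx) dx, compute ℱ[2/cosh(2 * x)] pi/cosh(pi * k/4) 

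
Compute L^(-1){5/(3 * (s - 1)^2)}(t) 5 * t * exp(t)/3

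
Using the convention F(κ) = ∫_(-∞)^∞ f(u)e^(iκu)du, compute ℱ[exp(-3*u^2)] sqrt(3)*sqrt(pi)*exp(-κ^2/12)/3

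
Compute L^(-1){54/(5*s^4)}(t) 9*t^3/5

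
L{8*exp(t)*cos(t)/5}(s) 8*(s - 1)/(5*((s - 1)^2 + 1))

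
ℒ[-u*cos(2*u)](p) (4 - p^2)/(p^2 + 4)^2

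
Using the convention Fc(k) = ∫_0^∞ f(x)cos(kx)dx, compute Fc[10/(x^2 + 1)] 5*pi*exp(-k)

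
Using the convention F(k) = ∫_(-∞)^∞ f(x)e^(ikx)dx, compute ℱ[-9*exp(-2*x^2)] -9*sqrt(2)*sqrt(pi)*exp(-k^2/8)/2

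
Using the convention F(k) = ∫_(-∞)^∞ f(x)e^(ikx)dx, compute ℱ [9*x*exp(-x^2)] 9*I*sqrt(pi)*k*exp(-k^2/4)/2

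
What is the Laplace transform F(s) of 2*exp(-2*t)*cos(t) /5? 2*(s + 2) /(5*((s + 2) ^2 + 1) ) 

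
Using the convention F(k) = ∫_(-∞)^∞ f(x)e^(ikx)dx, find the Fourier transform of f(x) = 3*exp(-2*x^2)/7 3*sqrt(2)*sqrt(pi)*exp(-k^2/8)/14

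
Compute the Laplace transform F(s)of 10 10/s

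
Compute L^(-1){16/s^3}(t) 8 * t^2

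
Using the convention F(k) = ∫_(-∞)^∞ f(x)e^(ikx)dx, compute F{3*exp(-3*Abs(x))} 18/(k^2 + 9)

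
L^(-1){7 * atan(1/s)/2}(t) 7 * sin(t)/(2 * t)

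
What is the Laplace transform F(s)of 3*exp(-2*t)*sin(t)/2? 3/(2*((s + 2)^2 + 1))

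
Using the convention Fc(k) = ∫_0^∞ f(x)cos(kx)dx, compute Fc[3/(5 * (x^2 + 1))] 3 * pi * exp(-k)/10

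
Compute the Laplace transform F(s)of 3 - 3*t 3/s - 3/s^2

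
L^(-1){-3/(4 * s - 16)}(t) -3 * exp(4 * t)/4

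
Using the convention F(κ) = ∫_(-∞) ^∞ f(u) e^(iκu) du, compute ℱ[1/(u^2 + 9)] pi * exp(-3 * Abs(κ) ) /3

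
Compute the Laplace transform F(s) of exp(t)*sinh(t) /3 1/(3*s*(s - 2) ) 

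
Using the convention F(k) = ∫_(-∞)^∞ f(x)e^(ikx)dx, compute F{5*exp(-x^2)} 5*sqrt(pi)*exp(-k^2/4)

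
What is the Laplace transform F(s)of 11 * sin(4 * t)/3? 44/(3 * (s^2+16))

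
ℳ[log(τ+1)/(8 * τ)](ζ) -pi * csc(pi * ζ)/(8 * ζ - 8)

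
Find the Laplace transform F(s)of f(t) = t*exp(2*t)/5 1/(5*(s - 2)^2)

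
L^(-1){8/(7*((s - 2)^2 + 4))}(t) 4*exp(2*t)*sin(2*t)/7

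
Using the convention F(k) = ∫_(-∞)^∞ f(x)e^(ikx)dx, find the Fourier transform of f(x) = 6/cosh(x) 6*pi/cosh(pi*k/2)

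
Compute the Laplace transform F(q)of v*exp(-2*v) (q + 2)^(-2)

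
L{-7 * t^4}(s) -168/s^5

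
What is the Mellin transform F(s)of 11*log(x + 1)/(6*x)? -11*pi*csc(pi*s)/(6*s - 6)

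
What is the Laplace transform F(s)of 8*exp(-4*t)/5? 8/(5*(s + 4))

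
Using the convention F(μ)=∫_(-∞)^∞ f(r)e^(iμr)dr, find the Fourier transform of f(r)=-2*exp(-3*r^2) -2*sqrt(3)*sqrt(pi)*exp(-μ^2/12)/3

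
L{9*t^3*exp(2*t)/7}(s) 54/(7*(s - 2)^4)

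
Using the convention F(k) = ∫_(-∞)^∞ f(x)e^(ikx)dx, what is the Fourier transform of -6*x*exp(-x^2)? -3*I*sqrt(pi)*k*exp(-k^2/4)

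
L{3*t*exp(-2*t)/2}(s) 3/(2*(s + 2)^2)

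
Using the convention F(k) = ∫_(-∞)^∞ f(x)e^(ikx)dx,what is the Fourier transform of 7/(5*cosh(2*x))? 7*pi/(10*cosh(pi*k/4))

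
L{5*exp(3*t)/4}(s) 5/(4*(s - 3))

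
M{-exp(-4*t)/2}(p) -gamma(p)/(2*2^(2*p))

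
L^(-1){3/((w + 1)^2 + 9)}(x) exp(-x) * sin(3 * x)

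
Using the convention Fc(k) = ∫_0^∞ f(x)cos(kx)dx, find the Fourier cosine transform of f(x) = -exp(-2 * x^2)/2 -sqrt(2) * sqrt(pi) * exp(-k^2/8)/8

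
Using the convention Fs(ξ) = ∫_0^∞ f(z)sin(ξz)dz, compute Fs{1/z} pi/2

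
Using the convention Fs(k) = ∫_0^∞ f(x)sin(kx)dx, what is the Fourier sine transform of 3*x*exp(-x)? 6*k/(k^2 + 1)^2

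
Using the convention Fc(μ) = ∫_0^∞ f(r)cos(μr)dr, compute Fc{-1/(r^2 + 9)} -pi*exp(-3*μ)/6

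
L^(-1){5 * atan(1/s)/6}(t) 5 * sin(t)/(6 * t)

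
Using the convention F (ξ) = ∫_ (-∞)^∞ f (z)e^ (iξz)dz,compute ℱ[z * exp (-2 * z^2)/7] sqrt (2) * I * sqrt (pi) * ξ * exp (-ξ^2/8)/56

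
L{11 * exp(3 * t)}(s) 11/(s - 3)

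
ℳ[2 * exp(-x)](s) 2 * gamma(s)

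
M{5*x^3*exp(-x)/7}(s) 5*gamma(s + 3)/7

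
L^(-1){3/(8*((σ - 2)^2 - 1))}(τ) 3*exp(2*τ)*sinh(τ)/8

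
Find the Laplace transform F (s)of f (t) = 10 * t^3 60/s^4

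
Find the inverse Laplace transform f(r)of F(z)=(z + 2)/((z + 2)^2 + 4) exp(-2*r)*cos(2*r)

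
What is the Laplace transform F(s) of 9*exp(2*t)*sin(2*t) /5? 18/(5*((s - 2) ^2 + 4) ) 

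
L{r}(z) z^(-2) 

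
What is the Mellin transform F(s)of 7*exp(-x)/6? 7*gamma(s)/6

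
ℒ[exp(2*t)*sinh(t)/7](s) 1/(7*((s - 2)^2 - 1))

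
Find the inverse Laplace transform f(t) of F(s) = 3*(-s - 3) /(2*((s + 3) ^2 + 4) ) -3*exp(-3*t)*cos(2*t) /2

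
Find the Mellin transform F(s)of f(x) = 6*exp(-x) 6*gamma(s)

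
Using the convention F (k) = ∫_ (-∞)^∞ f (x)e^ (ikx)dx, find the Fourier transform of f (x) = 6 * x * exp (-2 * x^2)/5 3 * sqrt (2) * I * sqrt (pi) * k * exp (-k^2/8)/20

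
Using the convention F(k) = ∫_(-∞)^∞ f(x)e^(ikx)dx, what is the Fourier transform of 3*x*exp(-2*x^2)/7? 3*sqrt(2)*I*sqrt(pi)*k*exp(-k^2/8)/56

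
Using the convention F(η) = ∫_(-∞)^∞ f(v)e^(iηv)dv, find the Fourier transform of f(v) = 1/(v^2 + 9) pi*exp(-3*Abs(η))/3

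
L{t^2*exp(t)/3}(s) 2/(3*(s - 1)^3)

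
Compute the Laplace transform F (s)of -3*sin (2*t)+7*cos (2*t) 7*s/ (s^2+4) - 6/ (s^2+4)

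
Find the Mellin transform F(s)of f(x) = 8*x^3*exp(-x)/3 8*gamma(s + 3)/3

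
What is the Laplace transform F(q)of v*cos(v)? (q^2 - 1)/(q^2 + 1)^2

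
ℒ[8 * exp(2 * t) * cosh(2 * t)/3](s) 8 * (s - 2)/(3 * s * (s - 4))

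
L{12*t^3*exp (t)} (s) 72/ (s - 1)^4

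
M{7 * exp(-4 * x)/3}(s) 7 * gamma(s)/(3 * 4^s)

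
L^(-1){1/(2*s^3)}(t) t^2/4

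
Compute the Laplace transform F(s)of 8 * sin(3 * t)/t 8 * atan(3/s)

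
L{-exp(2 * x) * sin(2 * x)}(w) -2/((w - 2)^2 + 4)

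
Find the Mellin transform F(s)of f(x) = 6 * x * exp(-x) 6 * gamma(s + 1)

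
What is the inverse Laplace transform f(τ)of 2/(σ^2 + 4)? sin(2*τ)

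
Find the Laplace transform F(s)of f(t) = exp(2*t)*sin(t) 1/((s - 2)^2 + 1)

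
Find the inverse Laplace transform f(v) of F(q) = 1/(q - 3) exp(3 * v) 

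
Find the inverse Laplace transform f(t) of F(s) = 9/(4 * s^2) 9 * t/4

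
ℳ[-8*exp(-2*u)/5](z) -2^(3 - z)*gamma(z)/5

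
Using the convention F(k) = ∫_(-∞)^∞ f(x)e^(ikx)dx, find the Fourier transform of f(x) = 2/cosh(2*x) pi/cosh(pi*k/4)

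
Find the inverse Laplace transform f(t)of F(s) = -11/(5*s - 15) -11*exp(3*t)/5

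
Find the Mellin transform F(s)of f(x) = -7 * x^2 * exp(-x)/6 -7 * gamma(s + 2)/6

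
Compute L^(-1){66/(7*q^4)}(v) 11*v^3/7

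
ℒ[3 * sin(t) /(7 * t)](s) 3 * atan(1/s) /7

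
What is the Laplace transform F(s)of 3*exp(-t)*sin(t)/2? 3/(2*((s + 1)^2 + 1))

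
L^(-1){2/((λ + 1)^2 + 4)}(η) exp(-η)*sin(2*η)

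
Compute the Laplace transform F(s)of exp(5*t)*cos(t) (s - 5)/((s - 5)^2 + 1)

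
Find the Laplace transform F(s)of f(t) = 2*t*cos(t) 2*(s^2 - 1)/(s^2 + 1)^2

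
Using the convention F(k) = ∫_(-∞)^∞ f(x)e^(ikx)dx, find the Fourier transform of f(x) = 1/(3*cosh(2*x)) pi/(6*cosh(pi*k/4))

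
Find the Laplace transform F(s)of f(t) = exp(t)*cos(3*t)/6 (s - 1)/(6*((s - 1)^2 + 9))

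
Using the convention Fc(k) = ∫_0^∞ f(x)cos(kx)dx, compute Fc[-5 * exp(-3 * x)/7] -15/(7 * k^2+63)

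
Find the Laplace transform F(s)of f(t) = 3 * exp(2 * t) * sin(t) 3/((s - 2)^2 + 1)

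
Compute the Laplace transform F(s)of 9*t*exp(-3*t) 9/(s+3)^2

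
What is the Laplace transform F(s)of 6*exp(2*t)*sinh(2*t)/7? 12/(7*s*(s - 4))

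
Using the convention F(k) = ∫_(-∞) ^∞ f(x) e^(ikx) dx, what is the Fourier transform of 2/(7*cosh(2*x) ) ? pi/(7*cosh(pi*k/4) ) 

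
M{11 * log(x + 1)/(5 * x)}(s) -11 * pi * csc(pi * s)/(5 * s - 5)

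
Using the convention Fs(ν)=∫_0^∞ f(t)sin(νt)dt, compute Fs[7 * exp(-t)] 7 * ν/(ν^2 + 1)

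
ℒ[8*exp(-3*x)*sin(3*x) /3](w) 8/((w + 3) ^2 + 9) 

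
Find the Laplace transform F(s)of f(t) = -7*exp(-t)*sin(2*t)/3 -14/(3*(s + 1)^2 + 12)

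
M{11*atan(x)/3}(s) -11*pi*sec(pi*s/2)/(6*s)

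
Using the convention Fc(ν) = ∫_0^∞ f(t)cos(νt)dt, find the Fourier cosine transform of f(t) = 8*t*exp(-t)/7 8*(1 - ν^2)/(7*(ν^2 + 1)^2)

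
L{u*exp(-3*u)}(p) (p + 3)^(-2)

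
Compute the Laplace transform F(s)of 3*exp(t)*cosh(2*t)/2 3*(s - 1)/(2*((s - 1)^2 - 4))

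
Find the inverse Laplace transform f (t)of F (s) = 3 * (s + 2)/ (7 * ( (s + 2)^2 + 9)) 3 * exp (-2 * t) * cos (3 * t)/7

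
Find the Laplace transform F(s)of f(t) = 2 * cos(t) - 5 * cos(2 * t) 2 * s/(s^2+1) - 5 * s/(s^2+4)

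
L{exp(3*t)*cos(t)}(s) (s - 3)/((s - 3)^2 + 1)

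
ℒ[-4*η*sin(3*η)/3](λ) -8*λ/(λ^2+9)^2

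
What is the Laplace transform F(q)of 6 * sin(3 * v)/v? 6 * atan(3/q)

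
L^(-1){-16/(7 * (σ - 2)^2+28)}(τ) -8 * exp(2 * τ) * sin(2 * τ)/7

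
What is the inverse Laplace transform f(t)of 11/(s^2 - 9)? 11*sinh(3*t)/3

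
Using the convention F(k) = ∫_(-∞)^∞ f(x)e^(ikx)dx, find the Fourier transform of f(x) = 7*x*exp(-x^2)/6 7*I*sqrt(pi)*k*exp(-k^2/4)/12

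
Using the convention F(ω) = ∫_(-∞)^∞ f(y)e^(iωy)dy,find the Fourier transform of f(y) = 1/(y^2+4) pi * exp(-2 * Abs(ω))/2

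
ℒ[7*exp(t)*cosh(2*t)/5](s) 7*(s - 1)/(5*((s - 1)^2-4))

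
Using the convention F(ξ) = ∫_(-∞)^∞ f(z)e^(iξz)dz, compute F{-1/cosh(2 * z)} -pi/(2 * cosh(pi * ξ/4))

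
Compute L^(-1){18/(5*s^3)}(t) 9*t^2/5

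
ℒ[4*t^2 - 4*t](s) 8/s^3 - 4/s^2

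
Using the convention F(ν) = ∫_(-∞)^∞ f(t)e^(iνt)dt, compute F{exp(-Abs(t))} 2/(ν^2 + 1)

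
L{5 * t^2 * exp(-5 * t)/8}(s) 5/(4 * (s+5)^3)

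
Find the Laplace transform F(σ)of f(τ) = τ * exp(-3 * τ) (σ+3)^(-2)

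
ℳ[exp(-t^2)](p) gamma(p/2)/2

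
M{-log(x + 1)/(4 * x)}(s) pi * csc(pi * s)/(4 * (s - 1))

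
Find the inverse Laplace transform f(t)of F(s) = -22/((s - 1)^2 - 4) -11*exp(t)*sinh(2*t)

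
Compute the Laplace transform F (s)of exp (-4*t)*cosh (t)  (s + 4)/ ( (s + 4)^2 - 1)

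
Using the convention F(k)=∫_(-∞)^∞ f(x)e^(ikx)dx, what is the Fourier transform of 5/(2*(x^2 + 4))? 5*pi*exp(-2*Abs(k))/4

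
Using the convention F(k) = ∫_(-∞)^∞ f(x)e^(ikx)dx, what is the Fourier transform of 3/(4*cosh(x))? 3*pi/(4*cosh(pi*k/2))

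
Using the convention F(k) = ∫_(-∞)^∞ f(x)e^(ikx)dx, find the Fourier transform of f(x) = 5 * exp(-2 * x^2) 5 * sqrt(2) * sqrt(pi) * exp(-k^2/8)/2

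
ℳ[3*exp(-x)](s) 3*gamma(s)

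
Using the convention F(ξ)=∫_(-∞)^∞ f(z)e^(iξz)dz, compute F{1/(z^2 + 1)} pi * exp(-Abs(ξ))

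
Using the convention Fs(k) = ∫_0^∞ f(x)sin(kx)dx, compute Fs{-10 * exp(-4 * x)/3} -10 * k/(3 * k^2 + 48)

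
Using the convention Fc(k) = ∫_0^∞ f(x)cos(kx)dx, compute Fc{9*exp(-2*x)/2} 9/(k^2 + 4)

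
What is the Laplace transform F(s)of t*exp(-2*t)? (s + 2)^(-2)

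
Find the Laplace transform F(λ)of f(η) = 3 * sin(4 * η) 12/(λ^2 + 16)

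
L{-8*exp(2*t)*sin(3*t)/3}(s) -8/((s - 2)^2 + 9)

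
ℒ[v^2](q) 2/q^3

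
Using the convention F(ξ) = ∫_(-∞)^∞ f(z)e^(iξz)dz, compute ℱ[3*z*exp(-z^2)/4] 3*I*sqrt(pi)*ξ*exp(-ξ^2/4)/8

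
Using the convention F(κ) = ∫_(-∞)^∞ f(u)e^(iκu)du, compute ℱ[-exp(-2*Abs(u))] -4/(κ^2 + 4)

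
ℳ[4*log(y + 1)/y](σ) -4*pi*csc(pi*σ)/(σ - 1)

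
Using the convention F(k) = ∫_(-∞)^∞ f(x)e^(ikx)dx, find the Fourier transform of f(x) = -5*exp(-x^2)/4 -5*sqrt(pi)*exp(-k^2/4)/4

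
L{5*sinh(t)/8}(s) 5/(8*(s^2 - 1))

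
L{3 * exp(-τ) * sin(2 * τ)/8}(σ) 3/(4 * ((σ + 1)^2 + 4))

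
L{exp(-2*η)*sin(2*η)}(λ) 2/((λ + 2)^2 + 4)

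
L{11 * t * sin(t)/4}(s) 11 * s/(2 * (s^2 + 1)^2)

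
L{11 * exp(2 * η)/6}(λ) 11/(6 * (λ - 2))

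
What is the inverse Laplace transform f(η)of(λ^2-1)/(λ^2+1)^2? η*cos(η)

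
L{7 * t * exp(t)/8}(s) 7/(8 * (s - 1)^2)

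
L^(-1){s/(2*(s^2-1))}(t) cosh(t)/2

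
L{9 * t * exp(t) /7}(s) 9/(7 * (s - 1) ^2) 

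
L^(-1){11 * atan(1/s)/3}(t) 11 * sin(t)/(3 * t)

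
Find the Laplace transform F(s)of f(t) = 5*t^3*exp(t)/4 15/(2*(s - 1)^4)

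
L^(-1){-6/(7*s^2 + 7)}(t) -6*sin(t)/7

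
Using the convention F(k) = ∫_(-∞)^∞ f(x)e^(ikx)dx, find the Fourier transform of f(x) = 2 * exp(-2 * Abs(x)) 8/(k^2 + 4)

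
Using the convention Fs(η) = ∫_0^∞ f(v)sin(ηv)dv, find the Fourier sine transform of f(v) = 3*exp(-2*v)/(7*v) 3*atan(η/2)/7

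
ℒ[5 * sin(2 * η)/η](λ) 5 * atan(2/λ)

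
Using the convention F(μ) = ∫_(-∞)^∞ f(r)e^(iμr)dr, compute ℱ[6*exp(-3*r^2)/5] 2*sqrt(3)*sqrt(pi)*exp(-μ^2/12)/5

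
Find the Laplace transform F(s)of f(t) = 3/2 3/(2*s)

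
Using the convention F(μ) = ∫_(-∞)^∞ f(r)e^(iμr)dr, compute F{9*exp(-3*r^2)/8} 3*sqrt(3)*sqrt(pi)*exp(-μ^2/12)/8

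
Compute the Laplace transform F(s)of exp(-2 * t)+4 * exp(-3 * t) 4/(s+3)+1/(s+2)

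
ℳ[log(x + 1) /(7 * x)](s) -pi * csc(pi * s) /(7 * s - 7) 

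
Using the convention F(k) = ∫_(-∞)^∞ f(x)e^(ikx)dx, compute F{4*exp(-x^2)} 4*sqrt(pi)*exp(-k^2/4)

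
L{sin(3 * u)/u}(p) atan(3/p)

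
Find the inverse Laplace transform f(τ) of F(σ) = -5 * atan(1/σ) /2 -5 * sin(τ) /(2 * τ) 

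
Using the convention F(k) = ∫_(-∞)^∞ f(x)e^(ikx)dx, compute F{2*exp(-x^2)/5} 2*sqrt(pi)*exp(-k^2/4)/5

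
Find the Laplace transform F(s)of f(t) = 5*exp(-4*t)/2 5/(2*(s+4))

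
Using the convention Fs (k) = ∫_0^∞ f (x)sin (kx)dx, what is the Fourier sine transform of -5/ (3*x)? -5*pi/6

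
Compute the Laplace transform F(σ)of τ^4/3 8/σ^5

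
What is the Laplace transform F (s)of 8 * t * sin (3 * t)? 48 * s/ (s^2 + 9)^2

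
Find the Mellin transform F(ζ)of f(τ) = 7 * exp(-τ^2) 7 * gamma(ζ/2)/2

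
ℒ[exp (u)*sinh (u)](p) 1/ (p*(p - 2))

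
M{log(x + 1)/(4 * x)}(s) -pi * csc(pi * s)/(4 * s - 4)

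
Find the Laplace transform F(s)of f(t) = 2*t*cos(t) 2*(s^2 - 1)/(s^2 + 1)^2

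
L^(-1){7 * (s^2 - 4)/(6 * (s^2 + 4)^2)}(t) 7 * t * cos(2 * t)/6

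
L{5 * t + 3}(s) 5/s^2 + 3/s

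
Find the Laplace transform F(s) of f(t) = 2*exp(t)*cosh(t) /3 2*(s - 1) /(3*s*(s - 2) ) 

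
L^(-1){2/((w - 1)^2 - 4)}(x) exp(x)*sinh(2*x)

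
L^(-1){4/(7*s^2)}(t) 4*t/7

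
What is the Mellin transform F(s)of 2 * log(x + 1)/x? -2 * pi * csc(pi * s)/(s - 1)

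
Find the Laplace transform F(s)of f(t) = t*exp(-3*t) (s+3)^(-2)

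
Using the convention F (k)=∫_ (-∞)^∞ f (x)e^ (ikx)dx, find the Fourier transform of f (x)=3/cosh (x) 3*pi/cosh (pi*k/2)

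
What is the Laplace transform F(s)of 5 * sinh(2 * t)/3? 10/(3 * (s^2 - 4))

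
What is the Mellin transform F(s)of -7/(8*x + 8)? -7*pi*csc(pi*s)/8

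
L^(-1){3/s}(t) 3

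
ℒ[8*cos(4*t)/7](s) 8*s/(7*(s^2 + 16))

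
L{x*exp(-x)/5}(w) 1/(5*(w + 1)^2)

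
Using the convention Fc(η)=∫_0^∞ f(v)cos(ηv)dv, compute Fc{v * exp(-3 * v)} (9 - η^2)/(η^2 + 9)^2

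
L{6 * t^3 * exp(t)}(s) 36/(s - 1)^4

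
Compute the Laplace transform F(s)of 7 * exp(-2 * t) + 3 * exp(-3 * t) 7/(s + 2) + 3/(s + 3)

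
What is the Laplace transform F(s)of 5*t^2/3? 10/(3*s^3)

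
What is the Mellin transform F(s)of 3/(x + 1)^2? -3*pi*(s - 1)/sin(pi*s)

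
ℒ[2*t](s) 2/s^2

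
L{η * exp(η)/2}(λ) 1/(2 * (λ - 1)^2)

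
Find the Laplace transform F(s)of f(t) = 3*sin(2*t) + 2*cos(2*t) 6/(s^2 + 4) + 2*s/(s^2 + 4)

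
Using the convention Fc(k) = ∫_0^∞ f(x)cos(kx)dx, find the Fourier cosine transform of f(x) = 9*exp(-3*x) 27/(k^2 + 9)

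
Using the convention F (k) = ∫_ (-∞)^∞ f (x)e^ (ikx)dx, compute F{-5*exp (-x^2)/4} -5*sqrt (pi)*exp (-k^2/4)/4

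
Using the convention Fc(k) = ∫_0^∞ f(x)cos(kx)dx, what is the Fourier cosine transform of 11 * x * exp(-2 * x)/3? 11 * (4 - k^2)/(3 * (k^2 + 4)^2)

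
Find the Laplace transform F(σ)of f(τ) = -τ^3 -6/σ^4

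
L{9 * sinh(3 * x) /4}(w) 27/(4 * (w^2 - 9) ) 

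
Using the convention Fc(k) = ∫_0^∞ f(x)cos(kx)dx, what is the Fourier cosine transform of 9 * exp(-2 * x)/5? 18/(5 * (k^2 + 4))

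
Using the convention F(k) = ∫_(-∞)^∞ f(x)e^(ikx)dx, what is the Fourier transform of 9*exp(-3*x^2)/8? 3*sqrt(3)*sqrt(pi)*exp(-k^2/12)/8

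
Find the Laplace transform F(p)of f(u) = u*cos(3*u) (p^2 - 9)/(p^2 + 9)^2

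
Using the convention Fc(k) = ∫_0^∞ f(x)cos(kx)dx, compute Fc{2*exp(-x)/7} 2/(7*(k^2 + 1))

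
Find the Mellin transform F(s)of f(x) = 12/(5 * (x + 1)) 12 * pi * csc(pi * s)/5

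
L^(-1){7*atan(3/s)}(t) 7*sin(3*t)/t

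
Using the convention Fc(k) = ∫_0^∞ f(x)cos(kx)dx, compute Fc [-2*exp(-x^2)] -sqrt(pi)*exp(-k^2/4)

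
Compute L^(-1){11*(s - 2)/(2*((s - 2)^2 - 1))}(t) 11*exp(2*t)*cosh(t)/2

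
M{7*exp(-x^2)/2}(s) 7*gamma(s/2)/4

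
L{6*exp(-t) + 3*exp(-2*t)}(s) 6/(s + 1) + 3/(s + 2)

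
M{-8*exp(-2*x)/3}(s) -2^(3 - s)*gamma(s)/3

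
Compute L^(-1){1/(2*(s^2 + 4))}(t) sin(2*t)/4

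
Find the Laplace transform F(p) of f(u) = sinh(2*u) 2/(p^2 - 4) 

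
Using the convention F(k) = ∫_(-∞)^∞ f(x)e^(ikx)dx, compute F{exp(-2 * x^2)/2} sqrt(2) * sqrt(pi) * exp(-k^2/8)/4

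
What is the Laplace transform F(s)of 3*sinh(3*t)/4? 9/(4*(s^2-9))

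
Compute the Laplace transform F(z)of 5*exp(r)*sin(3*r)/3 5/((z - 1)^2+9)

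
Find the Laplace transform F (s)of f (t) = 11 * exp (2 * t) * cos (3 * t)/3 11 * (s - 2)/ (3 * ( (s - 2)^2 + 9))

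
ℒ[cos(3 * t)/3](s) s/(3 * (s^2 + 9))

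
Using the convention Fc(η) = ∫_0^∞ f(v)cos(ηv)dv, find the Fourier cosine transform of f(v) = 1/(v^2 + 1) pi*exp(-η)/2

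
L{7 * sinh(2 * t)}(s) 14/(s^2 - 4)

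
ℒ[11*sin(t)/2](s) 11/(2*(s^2 + 1))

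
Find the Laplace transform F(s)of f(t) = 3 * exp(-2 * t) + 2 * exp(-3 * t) 2/(s + 3) + 3/(s + 2)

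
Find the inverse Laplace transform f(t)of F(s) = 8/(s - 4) 8 * exp(4 * t)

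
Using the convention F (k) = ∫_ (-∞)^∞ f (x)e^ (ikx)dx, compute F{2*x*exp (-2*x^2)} sqrt (2)*I*sqrt (pi)*k*exp (-k^2/8)/4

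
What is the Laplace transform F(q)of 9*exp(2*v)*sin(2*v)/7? 18/(7*((q - 2)^2+4))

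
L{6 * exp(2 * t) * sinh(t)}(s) 6/((s - 2)^2 - 1)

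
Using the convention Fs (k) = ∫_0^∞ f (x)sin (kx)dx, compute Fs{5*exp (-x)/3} 5*k/ (3*(k^2 + 1))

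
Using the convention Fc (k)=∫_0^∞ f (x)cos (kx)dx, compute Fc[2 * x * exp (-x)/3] 2 * (1 - k^2)/ (3 * (k^2+1)^2)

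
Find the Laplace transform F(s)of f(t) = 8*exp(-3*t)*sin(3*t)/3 8/((s + 3)^2 + 9)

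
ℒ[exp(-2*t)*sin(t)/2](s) 1/(2*((s+2)^2+1))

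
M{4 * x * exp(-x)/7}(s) 4 * gamma(s + 1)/7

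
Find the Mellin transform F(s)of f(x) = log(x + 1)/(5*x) -pi*csc(pi*s)/(5*s - 5)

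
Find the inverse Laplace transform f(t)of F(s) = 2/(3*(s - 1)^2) 2*t*exp(t)/3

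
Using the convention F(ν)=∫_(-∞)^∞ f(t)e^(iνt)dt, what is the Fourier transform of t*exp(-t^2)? I*sqrt(pi)*ν*exp(-ν^2/4)/2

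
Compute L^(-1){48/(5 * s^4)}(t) 8 * t^3/5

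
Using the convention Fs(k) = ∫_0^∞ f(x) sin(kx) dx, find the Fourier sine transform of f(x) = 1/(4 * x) pi/8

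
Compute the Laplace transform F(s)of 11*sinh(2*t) 22/(s^2 - 4)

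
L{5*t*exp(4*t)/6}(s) 5/(6*(s - 4)^2)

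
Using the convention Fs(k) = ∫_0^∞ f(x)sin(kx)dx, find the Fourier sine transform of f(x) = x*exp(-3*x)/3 2*k/(k^2 + 9)^2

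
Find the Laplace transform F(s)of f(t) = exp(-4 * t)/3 1/(3 * (s + 4))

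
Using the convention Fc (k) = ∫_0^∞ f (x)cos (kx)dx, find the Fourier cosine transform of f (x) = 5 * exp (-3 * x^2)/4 5 * sqrt (3) * sqrt (pi) * exp (-k^2/12)/24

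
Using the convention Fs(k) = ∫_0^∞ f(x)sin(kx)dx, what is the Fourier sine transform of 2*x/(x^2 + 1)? pi*exp(-k)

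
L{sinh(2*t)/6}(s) 1/(3*(s^2 - 4))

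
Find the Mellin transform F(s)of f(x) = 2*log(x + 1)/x -2*pi*csc(pi*s)/(s - 1)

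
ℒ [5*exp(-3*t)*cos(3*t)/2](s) 5*(s + 3)/(2*((s + 3)^2 + 9))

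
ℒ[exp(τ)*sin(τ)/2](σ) 1/(2*((σ - 1)^2 + 1))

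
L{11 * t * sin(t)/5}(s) 22 * s/(5 * (s^2+1)^2)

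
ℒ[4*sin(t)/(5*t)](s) 4*atan(1/s)/5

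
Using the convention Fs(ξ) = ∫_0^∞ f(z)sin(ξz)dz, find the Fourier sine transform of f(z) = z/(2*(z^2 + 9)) pi*exp(-3*ξ)/4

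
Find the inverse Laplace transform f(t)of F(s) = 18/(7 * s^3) 9 * t^2/7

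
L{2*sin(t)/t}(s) 2*atan(1/s)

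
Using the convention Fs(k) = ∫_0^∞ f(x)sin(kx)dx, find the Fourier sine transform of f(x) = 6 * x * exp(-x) 12 * k/(k^2 + 1)^2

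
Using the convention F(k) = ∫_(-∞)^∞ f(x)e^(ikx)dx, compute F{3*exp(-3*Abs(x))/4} 9/(2*(k^2+9))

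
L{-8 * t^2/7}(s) -16/(7 * s^3) 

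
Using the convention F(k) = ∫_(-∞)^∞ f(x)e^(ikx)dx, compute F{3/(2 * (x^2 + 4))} 3 * pi * exp(-2 * Abs(k))/4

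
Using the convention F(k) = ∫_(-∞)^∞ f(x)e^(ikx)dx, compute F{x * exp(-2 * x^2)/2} sqrt(2) * I * sqrt(pi) * k * exp(-k^2/8)/16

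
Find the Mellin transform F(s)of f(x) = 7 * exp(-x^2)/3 7 * gamma(s/2)/6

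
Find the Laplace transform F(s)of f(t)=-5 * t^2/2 -5/s^3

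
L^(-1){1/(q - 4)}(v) exp(4*v)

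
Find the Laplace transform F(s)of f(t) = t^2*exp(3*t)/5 2/(5*(s - 3)^3)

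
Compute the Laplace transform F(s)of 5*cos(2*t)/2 5*s/(2*(s^2 + 4))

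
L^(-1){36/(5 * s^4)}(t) 6 * t^3/5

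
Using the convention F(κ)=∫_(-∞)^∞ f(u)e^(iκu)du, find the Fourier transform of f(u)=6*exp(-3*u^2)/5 2*sqrt(3)*sqrt(pi)*exp(-κ^2/12)/5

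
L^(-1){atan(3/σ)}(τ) sin(3*τ)/τ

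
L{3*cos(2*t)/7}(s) 3*s/(7*(s^2 + 4))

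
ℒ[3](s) 3/s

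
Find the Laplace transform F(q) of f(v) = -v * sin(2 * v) -4 * q/(q^2 + 4) ^2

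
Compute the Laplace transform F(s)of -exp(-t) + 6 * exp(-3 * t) 6/(s + 3) - 1/(s + 1)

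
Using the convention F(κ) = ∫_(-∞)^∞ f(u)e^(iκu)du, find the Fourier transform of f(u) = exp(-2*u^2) sqrt(2)*sqrt(pi)*exp(-κ^2/8)/2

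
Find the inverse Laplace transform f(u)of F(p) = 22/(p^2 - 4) 11*sinh(2*u)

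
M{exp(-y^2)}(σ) gamma(σ/2)/2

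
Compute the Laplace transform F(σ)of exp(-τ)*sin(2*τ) 2/((σ + 1)^2 + 4)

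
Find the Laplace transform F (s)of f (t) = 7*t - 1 7/s^2 - 1/s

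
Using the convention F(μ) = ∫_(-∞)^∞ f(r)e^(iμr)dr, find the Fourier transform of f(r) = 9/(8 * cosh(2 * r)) 9 * pi/(16 * cosh(pi * μ/4))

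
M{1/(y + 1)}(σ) pi * csc(pi * σ)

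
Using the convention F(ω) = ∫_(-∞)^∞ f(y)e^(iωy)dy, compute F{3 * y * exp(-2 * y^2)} 3 * sqrt(2) * I * sqrt(pi) * ω * exp(-ω^2/8)/8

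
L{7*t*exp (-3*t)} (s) 7/ (s + 3)^2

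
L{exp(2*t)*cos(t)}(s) (s - 2)/((s - 2)^2+1)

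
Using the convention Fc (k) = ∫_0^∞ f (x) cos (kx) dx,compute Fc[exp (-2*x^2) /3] sqrt (2)*sqrt (pi)*exp (-k^2/8) /12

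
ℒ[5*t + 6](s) 6/s + 5/s^2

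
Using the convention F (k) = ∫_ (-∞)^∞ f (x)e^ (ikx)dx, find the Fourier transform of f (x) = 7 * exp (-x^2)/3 7 * sqrt (pi) * exp (-k^2/4)/3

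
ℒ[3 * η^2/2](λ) 3/λ^3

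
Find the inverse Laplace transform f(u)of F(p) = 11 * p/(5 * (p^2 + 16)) 11 * cos(4 * u)/5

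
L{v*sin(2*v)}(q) 4*q/(q^2 + 4)^2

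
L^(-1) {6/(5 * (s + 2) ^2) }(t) 6 * t * exp(-2 * t) /5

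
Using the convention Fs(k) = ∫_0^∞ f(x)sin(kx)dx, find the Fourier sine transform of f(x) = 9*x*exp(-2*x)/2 18*k/(k^2 + 4)^2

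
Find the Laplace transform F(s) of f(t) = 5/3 5/(3*s) 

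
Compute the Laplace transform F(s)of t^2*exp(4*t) 2/(s - 4)^3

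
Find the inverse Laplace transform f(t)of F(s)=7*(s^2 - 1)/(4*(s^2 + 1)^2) 7*t*cos(t)/4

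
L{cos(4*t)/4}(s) s/(4*(s^2 + 16))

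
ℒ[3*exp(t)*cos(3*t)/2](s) 3*(s - 1)/(2*((s - 1)^2+9))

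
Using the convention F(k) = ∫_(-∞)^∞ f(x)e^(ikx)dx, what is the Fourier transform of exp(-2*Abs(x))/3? 4/(3*(k^2+4))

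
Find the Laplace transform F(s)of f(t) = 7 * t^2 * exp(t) 14/(s - 1)^3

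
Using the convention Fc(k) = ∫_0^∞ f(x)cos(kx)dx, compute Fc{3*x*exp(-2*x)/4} 3*(4 - k^2)/(4*(k^2 + 4)^2)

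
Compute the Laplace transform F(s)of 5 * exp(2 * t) 5/(s - 2)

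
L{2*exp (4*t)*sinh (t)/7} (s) 2/ (7*( (s - 4)^2-1))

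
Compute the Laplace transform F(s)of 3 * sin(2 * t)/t 3 * atan(2/s)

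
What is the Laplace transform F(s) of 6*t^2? 12/s^3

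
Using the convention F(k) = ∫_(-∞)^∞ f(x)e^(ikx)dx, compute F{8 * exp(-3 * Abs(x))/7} 48/(7 * (k^2 + 9))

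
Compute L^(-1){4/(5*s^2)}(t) 4*t/5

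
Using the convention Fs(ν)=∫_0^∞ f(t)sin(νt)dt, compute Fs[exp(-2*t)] ν/(ν^2 + 4)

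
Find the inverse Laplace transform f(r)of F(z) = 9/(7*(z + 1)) 9*exp(-r)/7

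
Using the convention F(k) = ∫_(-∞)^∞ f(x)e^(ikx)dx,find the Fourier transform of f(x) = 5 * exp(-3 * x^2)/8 5 * sqrt(3) * sqrt(pi) * exp(-k^2/12)/24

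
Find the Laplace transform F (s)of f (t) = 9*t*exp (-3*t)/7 9/ (7*(s + 3)^2)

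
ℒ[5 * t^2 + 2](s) 10/s^3 + 2/s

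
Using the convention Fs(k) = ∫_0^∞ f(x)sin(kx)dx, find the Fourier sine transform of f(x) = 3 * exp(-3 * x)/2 3 * k/(2 * (k^2 + 9))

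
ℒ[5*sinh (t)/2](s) 5/ (2*(s^2 - 1))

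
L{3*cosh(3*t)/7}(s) 3*s/(7*(s^2-9))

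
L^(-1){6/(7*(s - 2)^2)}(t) 6*t*exp(2*t)/7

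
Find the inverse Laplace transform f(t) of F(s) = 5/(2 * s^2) 5 * t/2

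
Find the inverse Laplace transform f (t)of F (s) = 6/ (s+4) 6 * exp (-4 * t)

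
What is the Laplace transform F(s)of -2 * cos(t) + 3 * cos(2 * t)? 3 * s/(s^2 + 4) - 2 * s/(s^2 + 1)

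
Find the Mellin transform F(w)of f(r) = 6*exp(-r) 6*gamma(w)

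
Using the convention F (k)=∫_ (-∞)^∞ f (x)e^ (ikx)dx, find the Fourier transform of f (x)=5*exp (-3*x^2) 5*sqrt (3)*sqrt (pi)*exp (-k^2/12)/3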